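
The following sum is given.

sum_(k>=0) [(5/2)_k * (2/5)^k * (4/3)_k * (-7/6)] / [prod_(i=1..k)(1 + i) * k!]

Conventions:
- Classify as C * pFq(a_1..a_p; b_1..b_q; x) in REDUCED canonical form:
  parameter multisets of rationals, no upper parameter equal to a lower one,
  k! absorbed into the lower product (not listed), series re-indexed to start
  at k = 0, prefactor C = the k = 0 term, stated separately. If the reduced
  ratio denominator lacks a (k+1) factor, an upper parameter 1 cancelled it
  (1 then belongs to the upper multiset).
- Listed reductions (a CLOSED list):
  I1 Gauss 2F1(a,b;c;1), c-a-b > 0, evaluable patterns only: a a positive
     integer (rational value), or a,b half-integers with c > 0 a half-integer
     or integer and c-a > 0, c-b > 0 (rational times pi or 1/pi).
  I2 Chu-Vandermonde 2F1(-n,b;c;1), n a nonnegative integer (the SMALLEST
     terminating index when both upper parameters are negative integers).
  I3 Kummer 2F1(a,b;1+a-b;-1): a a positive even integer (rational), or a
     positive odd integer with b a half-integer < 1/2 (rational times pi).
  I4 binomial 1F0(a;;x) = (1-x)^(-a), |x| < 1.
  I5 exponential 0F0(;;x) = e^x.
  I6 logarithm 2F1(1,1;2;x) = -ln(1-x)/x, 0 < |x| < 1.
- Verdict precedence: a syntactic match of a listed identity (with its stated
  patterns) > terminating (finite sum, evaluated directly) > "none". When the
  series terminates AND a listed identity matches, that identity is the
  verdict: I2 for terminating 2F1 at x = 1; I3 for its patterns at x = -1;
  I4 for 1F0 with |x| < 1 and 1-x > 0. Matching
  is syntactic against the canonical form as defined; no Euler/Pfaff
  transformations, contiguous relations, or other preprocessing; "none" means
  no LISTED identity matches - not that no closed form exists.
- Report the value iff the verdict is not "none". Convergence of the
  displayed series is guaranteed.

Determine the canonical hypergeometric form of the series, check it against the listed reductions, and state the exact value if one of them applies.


Reduced: x = 2/5, 2F1, upper = {4/3, 5/2}, lower = {2}, C = -7/6. Verdict: none (x = 2/5): each listed identity misses the multisets {4/3, 5/2} ; {2}.

Key observation: x = (2/5) and the lower running product (prefactor -7/6) is a rising factorial.
Consecutive-term ratio: r(k) = (2/5) * (k+4/3) (k+5/2) / [(k+2) (k+1)] ; factor over Q: parameters, x = (2/5), and C = -7/6.


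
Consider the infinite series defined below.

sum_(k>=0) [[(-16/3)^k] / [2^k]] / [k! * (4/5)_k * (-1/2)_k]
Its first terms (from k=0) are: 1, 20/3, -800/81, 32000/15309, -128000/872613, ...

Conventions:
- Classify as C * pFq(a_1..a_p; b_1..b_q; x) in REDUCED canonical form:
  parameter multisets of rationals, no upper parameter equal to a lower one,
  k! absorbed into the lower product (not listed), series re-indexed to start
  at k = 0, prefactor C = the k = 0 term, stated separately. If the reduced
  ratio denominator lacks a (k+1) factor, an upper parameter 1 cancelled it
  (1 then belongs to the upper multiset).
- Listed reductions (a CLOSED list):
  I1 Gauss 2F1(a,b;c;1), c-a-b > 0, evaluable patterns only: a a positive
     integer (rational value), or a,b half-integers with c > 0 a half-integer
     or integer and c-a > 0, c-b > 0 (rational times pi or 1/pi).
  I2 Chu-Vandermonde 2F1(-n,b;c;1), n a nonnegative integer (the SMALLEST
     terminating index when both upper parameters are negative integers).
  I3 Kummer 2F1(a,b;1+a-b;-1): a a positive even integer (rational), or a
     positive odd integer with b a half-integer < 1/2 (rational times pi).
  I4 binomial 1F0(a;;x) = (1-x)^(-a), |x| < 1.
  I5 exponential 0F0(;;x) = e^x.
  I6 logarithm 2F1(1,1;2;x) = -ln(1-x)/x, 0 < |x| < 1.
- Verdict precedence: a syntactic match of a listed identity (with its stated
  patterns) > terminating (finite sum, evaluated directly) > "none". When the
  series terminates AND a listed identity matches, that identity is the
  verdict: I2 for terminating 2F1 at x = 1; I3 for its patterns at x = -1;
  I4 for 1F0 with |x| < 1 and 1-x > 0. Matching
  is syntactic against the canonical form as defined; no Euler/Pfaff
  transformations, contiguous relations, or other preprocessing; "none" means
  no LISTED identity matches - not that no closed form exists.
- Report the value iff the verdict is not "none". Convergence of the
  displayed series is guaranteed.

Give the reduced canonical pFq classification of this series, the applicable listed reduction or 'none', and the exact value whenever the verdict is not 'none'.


Key observation: with t_0 = 1, the two k-th powers (prefactor 1) combine into one argument.
Step ratio: r(k) = (-8/3) * 1 / [(k-1/2) (k+4/5) (k+1)] - rational; roots negated = parameters, x = (-8/3), C = 1.

Canonical form: C = 1 times 0F2 with upper {-}, lower {-1/2, 4/5}, x = -8/3. Verdict: none. Every listed pattern misses the 0F2 form at -8/3, upper {-}.


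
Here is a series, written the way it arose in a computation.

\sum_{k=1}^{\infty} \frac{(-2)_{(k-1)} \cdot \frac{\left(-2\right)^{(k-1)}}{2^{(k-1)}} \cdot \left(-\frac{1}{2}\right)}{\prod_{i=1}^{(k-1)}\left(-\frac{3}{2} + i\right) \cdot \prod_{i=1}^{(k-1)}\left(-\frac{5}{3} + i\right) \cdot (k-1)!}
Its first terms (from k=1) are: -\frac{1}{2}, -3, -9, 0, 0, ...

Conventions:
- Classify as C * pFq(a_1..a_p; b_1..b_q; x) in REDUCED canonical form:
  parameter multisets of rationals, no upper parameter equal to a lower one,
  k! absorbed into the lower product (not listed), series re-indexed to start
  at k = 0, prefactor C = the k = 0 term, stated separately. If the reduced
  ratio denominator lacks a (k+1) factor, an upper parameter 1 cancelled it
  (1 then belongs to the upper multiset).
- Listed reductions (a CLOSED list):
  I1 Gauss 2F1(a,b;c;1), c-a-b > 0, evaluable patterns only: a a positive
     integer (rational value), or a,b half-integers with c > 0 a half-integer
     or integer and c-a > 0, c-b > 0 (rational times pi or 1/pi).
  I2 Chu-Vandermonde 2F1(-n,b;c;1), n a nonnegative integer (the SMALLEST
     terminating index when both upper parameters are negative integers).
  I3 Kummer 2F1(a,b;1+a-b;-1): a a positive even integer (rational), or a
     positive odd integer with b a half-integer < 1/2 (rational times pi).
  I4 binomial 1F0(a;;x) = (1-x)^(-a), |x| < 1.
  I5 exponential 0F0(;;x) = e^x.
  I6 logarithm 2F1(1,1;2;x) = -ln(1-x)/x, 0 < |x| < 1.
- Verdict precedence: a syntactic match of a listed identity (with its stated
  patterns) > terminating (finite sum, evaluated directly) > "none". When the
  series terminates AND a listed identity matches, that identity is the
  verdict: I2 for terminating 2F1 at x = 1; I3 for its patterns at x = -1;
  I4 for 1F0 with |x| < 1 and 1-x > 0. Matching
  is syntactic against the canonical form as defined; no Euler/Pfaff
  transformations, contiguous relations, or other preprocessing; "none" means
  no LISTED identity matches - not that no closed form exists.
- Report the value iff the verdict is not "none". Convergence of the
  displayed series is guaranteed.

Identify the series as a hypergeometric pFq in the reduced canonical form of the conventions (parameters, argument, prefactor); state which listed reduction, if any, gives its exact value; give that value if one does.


Classification (C = -\frac{1}{2}): 1F2 with upper {-2}, lower {-\frac{2}{3}, -\frac{1}{2}}, argument x = -1. Verdict: terminating - upper parameter -2 makes this a finite sum (last index 2), evaluated exactly. Sum: -\frac{25}{2}.

Structural cue: t_0 being -\frac{1}{2}, the two k-th powers (C = -1/2) combine into one argument.
Consecutive-term ratio: r(k) = -1 * (k-2) / [(k-\frac{2}{3}) (k-\frac{1}{2}) (k+1)] - rational in k. x = -1; t_0 = -\frac{1}{2}; negate the roots.


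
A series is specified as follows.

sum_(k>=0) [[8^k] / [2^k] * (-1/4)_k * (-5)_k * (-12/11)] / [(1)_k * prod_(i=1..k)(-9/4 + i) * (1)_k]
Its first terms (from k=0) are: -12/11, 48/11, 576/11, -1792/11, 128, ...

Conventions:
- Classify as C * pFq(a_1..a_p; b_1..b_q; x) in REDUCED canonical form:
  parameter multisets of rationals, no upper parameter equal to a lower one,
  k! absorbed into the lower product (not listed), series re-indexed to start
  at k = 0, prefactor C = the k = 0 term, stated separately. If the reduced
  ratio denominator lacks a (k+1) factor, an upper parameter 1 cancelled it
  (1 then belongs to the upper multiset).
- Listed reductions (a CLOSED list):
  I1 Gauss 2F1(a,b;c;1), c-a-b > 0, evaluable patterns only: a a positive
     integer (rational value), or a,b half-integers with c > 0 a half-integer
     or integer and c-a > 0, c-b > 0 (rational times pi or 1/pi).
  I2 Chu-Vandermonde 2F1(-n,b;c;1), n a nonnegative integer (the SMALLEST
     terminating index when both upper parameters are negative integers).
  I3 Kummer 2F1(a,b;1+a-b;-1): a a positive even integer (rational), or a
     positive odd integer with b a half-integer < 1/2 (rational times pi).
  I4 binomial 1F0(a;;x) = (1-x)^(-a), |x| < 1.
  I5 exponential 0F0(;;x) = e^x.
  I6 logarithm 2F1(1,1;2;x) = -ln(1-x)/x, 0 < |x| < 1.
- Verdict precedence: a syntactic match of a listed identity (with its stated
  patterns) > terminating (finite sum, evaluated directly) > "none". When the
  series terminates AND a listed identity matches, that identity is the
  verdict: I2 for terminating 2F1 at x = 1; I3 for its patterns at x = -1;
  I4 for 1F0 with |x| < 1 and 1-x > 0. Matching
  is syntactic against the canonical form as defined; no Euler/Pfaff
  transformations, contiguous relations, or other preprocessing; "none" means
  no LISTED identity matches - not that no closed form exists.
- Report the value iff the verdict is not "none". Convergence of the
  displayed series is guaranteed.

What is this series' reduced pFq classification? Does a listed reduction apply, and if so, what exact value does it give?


x = 4 here; the reduced form reads 2F2, upper {-5, -1/4}, lower {-5/4, 1}, C = -12/11. Verdict: terminating. (-5)_k vanishes past k = 5, leaving a 6-term sum, computed directly. Its exact value is -36/5.

The tell: with t_0 = -12/11, the lower running product (C = -12/11) is a rising factorial.
Consecutive-term ratio: r(k) = 4 * (k-5) (k-1/4) / [(k-5/4) (k+1) (k+1)] - rational in k, leading ratio 4; with t_0 = -12/11, classification follows.


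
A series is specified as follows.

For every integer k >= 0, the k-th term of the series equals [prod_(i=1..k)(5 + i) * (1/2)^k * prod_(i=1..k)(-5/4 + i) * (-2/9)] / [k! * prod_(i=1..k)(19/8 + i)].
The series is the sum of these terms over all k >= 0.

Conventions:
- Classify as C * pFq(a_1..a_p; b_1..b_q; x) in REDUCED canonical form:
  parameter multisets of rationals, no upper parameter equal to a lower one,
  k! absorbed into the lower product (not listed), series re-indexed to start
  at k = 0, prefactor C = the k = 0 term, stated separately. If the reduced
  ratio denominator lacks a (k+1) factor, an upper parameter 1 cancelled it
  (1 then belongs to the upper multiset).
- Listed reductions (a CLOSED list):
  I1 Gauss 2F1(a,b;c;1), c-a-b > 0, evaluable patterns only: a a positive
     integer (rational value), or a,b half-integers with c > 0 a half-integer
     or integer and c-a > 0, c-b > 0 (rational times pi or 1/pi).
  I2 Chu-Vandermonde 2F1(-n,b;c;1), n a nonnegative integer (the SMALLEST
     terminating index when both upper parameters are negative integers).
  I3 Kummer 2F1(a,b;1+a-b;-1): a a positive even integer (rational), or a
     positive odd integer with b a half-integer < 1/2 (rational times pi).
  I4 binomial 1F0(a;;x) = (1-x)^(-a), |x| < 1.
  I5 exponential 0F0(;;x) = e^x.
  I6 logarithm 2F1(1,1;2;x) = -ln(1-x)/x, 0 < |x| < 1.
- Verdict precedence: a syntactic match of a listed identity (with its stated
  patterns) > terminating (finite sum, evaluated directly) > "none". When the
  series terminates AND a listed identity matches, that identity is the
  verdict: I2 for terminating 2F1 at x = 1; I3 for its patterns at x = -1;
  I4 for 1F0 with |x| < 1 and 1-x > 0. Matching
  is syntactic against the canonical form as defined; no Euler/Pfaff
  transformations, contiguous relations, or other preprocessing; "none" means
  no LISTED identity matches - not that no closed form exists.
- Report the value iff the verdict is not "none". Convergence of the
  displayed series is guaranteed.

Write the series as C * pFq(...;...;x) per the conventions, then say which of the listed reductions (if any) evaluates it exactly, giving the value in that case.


x = 1/2 here; the reduced form reads 2F1, upper {-1/4, 6}, lower {27/8}, C = -2/9. Verdict: none - this 2F1 at x = 1/2 matches no listed pattern, and upper {-1/4, 6} holds no stopper.

Structural cue: t_0 = -2/9 here, and the running product (prefactor -2/9) telescopes to a rising factorial.
Consecutive-term ratio: r(k) = (1/2) * (k-1/4) (k+6) / [(k+27/8) (k+1)] - rational in k. x = (1/2); t_0 = -2/9; negate the roots.


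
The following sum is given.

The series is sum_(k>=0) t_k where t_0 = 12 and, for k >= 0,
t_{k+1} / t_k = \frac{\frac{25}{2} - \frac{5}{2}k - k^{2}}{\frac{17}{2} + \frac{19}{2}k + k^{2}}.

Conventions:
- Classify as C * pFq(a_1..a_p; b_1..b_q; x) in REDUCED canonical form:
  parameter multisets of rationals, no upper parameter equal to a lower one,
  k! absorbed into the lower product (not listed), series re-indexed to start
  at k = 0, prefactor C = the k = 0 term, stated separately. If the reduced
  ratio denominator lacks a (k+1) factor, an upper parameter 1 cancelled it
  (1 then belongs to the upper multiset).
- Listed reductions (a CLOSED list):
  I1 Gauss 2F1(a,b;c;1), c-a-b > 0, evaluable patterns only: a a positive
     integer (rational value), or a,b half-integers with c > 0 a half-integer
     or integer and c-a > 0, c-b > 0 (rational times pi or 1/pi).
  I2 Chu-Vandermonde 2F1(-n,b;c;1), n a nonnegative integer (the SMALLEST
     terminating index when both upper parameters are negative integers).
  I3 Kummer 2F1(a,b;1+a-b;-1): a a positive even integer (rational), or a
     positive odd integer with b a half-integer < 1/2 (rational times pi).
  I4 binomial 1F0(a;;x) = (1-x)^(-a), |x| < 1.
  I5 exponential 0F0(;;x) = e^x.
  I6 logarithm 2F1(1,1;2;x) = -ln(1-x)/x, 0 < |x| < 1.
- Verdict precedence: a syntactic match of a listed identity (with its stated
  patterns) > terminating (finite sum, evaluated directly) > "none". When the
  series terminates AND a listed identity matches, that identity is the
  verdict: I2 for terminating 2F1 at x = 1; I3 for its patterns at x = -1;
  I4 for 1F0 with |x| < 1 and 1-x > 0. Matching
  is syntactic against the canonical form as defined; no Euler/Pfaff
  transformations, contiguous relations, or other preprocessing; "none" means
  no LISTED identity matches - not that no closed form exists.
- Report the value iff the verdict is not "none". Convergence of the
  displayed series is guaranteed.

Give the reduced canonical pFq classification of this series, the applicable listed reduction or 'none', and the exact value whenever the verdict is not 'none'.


Canonical form: C = 12 times 2F1 with upper {-\frac{5}{2}, 5}, lower {\frac{17}{2}}, x = -1. Verdict at x = -1: Kummer's theorem (I3) matches (x = -1; c = \frac{17}{2} equals 1+a-b for upper {-\frac{5}{2}, 5}: listed pattern). Exact value: \frac{405405}{32768} \cdot \pi.

First insight: with t_0 = 12, the expanded ratio factors over Q; C = 12, roots give parameters.
Adjacent-term ratio: r(k) = -1 * (k-\frac{5}{2}) (k+5) / [(k+\frac{17}{2}) (k+1)] - rational in k, leading ratio -1; with t_0 = 12, classification follows.


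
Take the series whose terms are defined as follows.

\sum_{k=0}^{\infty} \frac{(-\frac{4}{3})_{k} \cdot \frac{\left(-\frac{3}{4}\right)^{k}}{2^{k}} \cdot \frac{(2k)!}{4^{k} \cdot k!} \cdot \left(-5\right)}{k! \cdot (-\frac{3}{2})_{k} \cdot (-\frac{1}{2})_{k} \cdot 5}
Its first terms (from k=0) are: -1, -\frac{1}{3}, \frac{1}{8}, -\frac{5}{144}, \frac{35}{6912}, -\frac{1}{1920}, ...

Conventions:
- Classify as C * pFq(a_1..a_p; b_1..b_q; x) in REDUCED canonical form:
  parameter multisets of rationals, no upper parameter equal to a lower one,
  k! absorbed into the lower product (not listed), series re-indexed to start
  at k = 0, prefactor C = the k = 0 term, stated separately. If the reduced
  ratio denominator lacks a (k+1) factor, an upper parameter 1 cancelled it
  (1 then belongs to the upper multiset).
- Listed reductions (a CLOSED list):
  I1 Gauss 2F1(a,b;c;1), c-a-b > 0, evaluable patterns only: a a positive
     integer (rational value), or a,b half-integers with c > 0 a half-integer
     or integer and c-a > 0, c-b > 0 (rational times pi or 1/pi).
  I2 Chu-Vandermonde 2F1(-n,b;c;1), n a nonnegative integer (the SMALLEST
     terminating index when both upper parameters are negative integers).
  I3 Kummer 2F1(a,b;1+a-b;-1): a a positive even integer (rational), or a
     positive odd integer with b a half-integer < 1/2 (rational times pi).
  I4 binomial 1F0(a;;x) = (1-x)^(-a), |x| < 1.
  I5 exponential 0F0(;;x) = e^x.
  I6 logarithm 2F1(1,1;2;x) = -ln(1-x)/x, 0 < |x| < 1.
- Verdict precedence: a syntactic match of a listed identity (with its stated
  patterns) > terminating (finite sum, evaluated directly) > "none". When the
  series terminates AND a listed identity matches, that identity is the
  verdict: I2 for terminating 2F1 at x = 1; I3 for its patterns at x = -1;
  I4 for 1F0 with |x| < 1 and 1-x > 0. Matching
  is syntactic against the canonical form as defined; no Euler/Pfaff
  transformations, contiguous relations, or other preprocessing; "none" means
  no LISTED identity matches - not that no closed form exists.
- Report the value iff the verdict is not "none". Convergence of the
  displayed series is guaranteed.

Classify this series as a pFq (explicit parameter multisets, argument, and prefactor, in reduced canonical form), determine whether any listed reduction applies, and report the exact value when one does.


x = -\frac{3}{8} here; the reduced form reads 2F2, upper {-\frac{4}{3}, \frac{1}{2}}, lower {-\frac{3}{2}, -\frac{1}{2}}, C = -1. Verdict: none. Every listed pattern misses the 2F2 form at -\frac{3}{8}, upper {-\frac{4}{3}, \frac{1}{2}}.

First insight: t_0 = -1 here, and the (2k)!/(4^k k!) block (prefactor -1) is the Pochhammer (1/2)_k.
Term ratio: r(k) = -\frac{3}{8} * (k-\frac{4}{3}) (k+\frac{1}{2}) / [(k-\frac{3}{2}) (k-\frac{1}{2}) (k+1)] ; factor over Q: parameters, x = -\frac{3}{8}, and C = -1.


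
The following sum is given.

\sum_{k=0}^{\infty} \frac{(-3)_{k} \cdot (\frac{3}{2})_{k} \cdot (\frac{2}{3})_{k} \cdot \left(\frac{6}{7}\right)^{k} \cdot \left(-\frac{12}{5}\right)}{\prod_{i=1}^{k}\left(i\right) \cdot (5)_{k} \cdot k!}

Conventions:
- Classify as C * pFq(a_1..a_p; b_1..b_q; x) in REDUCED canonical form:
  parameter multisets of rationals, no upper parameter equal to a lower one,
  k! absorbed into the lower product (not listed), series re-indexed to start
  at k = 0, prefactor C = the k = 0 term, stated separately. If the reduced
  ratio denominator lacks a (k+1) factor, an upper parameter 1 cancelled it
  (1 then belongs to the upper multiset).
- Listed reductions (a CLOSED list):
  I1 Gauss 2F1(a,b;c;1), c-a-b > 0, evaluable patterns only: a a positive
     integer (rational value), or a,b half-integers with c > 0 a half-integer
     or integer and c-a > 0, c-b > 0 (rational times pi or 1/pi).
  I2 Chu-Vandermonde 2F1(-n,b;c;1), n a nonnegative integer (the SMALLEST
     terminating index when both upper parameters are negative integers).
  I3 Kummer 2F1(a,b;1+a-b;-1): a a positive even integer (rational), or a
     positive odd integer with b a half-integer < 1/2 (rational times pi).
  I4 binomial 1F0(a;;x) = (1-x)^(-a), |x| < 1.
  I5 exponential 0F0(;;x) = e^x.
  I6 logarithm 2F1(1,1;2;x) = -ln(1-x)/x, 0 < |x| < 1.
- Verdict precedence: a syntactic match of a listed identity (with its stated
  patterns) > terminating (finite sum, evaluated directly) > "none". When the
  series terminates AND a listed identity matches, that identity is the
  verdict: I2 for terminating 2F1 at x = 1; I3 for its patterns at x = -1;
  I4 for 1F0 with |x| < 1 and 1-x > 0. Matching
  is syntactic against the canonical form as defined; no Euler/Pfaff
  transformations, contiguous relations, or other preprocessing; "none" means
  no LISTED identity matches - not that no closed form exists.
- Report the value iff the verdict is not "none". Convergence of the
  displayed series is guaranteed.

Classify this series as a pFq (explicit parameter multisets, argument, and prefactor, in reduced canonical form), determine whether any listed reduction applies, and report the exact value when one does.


The series (x = \frac{6}{7}) is 3F2: upper {-3, \frac{2}{3}, \frac{3}{2}}, lower {1, 5}, prefactor -\frac{12}{5}. Verdict: terminating. With -3 upstairs the series is a 4-term polynomial sum; evaluated term by term. Hence: -\frac{12746}{8575}.

First insight: from the first term -\frac{12}{5}: the denominator's factorial ratio (prefactor -12/5) is a lower Pochhammer.
Ratio: r(k) = \frac{6}{7} * (k-3) (k+\frac{2}{3}) (k+\frac{3}{2}) / [(k+1) (k+5) (k+1)] - rational; roots negated = parameters, x = \frac{6}{7}, C = -\frac{12}{5}.


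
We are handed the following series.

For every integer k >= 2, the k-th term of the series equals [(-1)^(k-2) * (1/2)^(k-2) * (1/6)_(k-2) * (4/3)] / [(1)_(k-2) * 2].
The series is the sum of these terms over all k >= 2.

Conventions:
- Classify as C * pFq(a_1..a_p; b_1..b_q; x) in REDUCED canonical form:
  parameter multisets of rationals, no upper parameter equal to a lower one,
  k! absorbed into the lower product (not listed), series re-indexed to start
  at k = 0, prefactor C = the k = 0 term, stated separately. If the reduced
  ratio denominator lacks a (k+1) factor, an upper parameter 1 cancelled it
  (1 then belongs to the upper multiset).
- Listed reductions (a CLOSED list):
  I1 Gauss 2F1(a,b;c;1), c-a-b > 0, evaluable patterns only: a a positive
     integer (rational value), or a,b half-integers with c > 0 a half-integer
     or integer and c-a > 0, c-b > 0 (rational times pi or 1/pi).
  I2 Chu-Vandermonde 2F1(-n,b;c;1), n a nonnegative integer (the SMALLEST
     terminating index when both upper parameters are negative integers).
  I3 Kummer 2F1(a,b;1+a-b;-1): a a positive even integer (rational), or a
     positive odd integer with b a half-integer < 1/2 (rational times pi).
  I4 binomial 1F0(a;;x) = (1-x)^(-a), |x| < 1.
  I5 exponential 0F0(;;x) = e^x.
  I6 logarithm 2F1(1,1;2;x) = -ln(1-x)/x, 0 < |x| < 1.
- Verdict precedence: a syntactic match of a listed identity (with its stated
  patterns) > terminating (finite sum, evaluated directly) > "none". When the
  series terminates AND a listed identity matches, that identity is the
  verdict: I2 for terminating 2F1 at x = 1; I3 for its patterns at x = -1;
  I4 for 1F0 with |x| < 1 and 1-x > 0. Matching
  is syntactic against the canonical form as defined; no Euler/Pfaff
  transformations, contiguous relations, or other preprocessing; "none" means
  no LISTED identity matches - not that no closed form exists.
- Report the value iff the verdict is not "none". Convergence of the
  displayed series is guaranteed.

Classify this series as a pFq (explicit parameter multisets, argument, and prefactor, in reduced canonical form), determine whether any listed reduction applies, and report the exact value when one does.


Key step: from the first term 2/3: (1)_k (C = 2/3) is k! itself.
Term ratio: r(k) = (-1/2) * (k+1/6) / [(k+1)] - poly over poly, x = (-1/2) from leading terms; C = 2/3 at k = 0.

This is 2/3 * 1F0(1/6; -; -1/2) in reduced canonical form. Verdict (x = -1/2): the binomial series (I4) applies (the 1F0 binomial series: exponent -1/6, x = -1/2). Sum: (2/3) * (3/2)^(-1/6).


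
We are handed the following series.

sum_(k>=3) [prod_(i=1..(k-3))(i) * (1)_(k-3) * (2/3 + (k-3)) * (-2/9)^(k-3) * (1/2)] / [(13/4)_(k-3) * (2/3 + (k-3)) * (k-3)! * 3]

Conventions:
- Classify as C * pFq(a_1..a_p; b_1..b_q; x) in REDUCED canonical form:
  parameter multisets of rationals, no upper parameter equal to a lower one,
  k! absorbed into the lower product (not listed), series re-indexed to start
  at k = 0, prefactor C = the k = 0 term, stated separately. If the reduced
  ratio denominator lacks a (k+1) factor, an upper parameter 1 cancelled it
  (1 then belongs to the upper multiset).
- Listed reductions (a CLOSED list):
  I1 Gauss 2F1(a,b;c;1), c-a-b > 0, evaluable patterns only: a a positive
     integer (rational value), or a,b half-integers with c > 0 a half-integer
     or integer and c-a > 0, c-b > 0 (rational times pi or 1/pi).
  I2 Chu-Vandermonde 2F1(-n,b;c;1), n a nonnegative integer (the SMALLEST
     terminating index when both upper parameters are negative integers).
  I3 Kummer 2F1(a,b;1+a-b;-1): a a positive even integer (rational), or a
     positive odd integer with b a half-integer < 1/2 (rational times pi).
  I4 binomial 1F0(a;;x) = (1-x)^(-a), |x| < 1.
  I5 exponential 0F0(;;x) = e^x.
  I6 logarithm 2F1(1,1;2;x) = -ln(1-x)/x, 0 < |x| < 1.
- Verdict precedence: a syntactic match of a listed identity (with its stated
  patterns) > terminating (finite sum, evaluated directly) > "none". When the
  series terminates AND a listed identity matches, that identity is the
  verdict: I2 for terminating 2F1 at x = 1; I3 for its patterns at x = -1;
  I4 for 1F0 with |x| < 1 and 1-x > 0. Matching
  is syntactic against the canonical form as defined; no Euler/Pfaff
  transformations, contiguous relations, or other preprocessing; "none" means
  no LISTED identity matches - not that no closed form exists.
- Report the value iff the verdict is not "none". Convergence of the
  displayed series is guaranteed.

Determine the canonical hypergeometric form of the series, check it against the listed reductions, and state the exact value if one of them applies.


This is 1/6 * 2F1(1, 1; 13/4; -2/9) in reduced canonical form. Verdict: none. Every listed pattern misses the 2F1 form at -2/9, upper {1, 1}.

Key observation: t_0 = 1/6 here, and the running product (prefactor 1/6) telescopes to a rising factorial.
Ratio: r(k) = (-2/9) * (k+1) (k+1) / [(k+13/4) (k+1)] - poly over poly, x = (-2/9) from leading terms; C = 1/6 at k = 0.


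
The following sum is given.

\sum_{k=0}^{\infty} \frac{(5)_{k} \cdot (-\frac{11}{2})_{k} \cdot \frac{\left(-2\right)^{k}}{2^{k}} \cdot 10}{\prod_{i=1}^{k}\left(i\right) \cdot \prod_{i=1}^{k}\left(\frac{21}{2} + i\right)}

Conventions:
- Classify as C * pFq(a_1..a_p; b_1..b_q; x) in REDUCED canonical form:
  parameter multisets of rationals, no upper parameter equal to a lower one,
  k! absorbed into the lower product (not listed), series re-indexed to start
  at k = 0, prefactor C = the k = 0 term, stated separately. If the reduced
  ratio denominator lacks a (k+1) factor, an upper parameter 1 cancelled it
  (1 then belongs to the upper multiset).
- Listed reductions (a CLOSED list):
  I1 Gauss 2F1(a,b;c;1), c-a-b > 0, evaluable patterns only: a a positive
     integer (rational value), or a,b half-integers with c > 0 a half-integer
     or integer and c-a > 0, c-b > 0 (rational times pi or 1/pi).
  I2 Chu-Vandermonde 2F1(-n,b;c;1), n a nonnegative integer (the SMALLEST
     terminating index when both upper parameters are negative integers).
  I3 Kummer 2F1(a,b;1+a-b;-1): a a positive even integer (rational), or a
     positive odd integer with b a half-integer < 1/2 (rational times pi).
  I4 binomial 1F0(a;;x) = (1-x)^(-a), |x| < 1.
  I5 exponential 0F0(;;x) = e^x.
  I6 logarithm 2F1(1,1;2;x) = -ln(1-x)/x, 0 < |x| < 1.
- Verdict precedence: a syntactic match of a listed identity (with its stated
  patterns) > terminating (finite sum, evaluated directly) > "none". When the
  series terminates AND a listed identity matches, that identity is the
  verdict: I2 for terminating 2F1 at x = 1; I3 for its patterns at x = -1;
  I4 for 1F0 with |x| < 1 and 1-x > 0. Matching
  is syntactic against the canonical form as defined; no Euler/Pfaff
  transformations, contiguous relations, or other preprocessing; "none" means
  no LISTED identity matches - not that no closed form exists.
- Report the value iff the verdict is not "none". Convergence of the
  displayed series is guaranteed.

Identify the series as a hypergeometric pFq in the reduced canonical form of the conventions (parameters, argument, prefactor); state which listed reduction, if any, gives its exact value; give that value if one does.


Canonical form: C = 10 times 2F1 with upper {-\frac{11}{2}, 5}, lower {\frac{23}{2}}, x = -1. Verdict: this is Kummer (I3) (x = -1; c = \frac{23}{2} equals 1+a-b for upper {-\frac{11}{2}, 5}: listed pattern). Hence: \frac{218243025}{8388608} \cdot \pi.

Key observation: from the first term 10: the two k-th powers (C = 10) combine into one argument.
Ratio: r(k) = -1 * (k-\frac{11}{2}) (k+5) / [(k+\frac{23}{2}) (k+1)] - rational; roots negated = parameters, x = -1, C = 10.


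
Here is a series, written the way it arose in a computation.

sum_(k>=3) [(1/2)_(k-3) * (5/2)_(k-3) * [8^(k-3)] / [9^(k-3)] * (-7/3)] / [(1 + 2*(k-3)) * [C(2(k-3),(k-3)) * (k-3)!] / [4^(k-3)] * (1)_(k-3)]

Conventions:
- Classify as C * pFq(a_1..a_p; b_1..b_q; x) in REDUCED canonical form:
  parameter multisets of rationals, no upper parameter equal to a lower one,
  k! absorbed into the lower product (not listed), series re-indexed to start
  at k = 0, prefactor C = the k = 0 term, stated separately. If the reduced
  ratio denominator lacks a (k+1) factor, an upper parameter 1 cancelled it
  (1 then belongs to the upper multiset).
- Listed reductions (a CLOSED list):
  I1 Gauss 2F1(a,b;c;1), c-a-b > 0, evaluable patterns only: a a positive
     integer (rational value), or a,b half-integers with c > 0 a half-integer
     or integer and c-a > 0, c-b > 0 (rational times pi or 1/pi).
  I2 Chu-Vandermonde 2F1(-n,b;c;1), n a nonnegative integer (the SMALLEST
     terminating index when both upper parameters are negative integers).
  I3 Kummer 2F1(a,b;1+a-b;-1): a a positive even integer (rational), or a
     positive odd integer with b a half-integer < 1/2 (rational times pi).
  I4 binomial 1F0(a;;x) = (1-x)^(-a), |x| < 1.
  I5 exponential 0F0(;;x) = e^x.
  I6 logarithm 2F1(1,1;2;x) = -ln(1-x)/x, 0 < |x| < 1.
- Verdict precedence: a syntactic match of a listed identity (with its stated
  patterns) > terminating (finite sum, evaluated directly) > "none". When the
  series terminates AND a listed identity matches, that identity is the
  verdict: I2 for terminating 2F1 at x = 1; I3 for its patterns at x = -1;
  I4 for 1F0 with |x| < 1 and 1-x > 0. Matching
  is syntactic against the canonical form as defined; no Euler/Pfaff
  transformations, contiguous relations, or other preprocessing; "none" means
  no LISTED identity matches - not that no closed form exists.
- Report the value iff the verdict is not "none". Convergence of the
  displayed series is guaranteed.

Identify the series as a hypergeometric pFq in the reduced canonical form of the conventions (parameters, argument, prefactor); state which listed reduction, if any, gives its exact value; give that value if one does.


Canonical form: C = -7/3 times 2F1 with upper {1/2, 5/2}, lower {3/2}, x = 8/9. Verdict: none (x = 8/9): each listed identity misses the multisets {1/2, 5/2} ; {3/2}.

Key observation: t_0 being -7/3, the lower (2k+1) factor (C = -7/3) shifts a half-integer Pochhammer.
Step ratio: r(k) = (8/9) * (k+1/2) (k+5/2) / [(k+3/2) (k+1)] - rational; roots negated = parameters, x = (8/9), C = -7/3.


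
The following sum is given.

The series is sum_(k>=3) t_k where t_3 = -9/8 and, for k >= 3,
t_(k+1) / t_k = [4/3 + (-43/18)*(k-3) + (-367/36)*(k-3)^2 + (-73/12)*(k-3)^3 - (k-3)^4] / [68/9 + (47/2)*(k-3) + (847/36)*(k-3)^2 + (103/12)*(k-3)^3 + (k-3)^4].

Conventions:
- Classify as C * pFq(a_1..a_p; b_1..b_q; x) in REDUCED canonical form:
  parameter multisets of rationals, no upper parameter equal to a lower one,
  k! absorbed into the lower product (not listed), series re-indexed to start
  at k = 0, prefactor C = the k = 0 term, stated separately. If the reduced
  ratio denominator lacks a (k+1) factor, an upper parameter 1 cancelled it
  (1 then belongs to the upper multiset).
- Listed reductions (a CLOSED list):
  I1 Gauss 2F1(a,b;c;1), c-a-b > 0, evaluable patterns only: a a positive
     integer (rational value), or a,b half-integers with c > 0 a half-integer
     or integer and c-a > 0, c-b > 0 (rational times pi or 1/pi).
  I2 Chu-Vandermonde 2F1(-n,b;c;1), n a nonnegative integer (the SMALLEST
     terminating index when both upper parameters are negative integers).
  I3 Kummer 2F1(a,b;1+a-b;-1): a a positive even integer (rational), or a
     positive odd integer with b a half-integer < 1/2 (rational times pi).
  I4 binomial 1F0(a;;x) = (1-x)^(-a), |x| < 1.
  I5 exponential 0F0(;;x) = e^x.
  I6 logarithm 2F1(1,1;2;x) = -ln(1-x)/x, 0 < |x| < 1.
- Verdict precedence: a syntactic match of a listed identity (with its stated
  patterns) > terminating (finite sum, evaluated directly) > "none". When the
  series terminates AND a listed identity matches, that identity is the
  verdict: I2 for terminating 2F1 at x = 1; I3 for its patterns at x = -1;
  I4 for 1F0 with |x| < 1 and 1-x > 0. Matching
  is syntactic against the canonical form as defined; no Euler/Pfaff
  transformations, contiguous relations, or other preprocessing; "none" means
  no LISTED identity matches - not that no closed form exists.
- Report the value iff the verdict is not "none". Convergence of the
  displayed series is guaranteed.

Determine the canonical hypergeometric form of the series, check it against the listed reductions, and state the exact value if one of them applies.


Canonical form: C = -9/8 times 2F1 with upper {-1/4, 3}, lower {17/4}, x = -1. Verdict: none. A 2F1 with upper {-1/4, 3} fits none of I1-I6 at x = -1; the sum runs forever.

Key observation: t_0 = -9/8 here, and the ratio is unreduced: k + 2/3 divides both sides (prefactor -9/8).
Consecutive-term ratio: r(k) = (-1) * (k-1/4) (k+3) / [(k+17/4) (k+1)] - rational in k, leading ratio (-1); with t_0 = -9/8, classification follows.


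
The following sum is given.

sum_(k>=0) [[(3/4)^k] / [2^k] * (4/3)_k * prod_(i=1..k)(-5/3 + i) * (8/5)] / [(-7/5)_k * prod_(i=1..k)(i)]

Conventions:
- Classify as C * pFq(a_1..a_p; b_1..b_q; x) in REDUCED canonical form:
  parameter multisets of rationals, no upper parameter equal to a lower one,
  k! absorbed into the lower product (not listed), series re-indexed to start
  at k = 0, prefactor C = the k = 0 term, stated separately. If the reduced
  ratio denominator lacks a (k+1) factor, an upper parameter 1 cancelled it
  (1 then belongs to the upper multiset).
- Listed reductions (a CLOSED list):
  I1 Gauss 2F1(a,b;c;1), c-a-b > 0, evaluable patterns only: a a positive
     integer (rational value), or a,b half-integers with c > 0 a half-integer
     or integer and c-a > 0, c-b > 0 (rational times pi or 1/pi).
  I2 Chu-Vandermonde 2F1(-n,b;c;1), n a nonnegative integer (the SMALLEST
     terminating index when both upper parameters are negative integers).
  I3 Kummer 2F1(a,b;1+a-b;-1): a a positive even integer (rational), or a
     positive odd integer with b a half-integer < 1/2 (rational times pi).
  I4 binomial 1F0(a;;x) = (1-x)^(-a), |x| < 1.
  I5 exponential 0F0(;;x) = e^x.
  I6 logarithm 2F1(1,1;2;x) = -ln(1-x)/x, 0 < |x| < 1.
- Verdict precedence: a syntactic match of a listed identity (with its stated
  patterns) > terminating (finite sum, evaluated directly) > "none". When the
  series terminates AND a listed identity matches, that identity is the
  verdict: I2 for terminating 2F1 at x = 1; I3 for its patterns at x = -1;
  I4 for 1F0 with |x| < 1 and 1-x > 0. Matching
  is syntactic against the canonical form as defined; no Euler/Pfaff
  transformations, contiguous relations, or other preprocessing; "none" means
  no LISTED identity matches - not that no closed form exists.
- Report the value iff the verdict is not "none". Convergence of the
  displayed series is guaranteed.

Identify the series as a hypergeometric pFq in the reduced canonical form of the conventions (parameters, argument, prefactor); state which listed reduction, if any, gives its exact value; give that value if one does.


Canonical form: C = 8/5 times 2F1 with upper {-2/3, 4/3}, lower {-7/5}, x = 3/8. Verdict: none - at argument 3/8 the multisets {-2/3, 4/3} ; {-7/5} match no listed identity.

Structural cue: from the first term 8/5: the two k-th powers (prefactor 8/5) combine into one argument.
Consecutive-term ratio: r(k) = (3/8) * (k-2/3) (k+4/3) / [(k-7/5) (k+1)] - rational in k. x = (3/8); t_0 = 8/5; negate the roots.


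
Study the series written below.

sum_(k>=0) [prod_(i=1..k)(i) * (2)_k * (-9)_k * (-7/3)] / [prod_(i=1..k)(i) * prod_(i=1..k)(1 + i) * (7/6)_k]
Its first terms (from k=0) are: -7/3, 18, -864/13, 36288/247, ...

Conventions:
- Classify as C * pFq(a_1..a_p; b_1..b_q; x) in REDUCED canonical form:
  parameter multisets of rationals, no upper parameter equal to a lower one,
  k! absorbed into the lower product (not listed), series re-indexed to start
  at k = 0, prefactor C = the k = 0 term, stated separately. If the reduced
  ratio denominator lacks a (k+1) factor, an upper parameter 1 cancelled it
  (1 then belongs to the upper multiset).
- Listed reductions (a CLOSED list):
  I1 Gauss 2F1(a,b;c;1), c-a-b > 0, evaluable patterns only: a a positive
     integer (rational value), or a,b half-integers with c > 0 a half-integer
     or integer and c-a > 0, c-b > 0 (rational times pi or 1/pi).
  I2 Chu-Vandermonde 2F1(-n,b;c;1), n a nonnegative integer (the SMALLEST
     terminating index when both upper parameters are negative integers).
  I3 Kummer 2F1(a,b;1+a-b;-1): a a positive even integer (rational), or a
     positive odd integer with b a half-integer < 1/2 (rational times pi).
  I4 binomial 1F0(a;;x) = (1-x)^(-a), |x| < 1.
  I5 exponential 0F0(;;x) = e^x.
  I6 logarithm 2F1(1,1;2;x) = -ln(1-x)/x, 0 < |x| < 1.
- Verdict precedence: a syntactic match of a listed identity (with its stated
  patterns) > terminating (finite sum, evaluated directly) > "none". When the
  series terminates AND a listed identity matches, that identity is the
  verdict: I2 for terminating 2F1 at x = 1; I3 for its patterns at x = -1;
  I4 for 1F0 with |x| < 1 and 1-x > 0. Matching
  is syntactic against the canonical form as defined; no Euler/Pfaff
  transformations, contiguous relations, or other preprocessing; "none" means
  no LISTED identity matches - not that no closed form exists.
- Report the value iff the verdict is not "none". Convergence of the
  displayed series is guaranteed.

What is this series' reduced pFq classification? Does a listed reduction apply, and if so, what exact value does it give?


Key observation: x = 1 and the product of the first k integers (C = -7/3, x = 1) is k!.
Adjacent-term ratio: r(k) = 1 * (k-9) (k+1) / [(k+7/6) (k+1)] - rational in k, leading ratio 1; with t_0 = -7/3, classification follows.

The series (x = 1) is 2F1: upper {-9, 1}, lower {7/6}, prefactor -7/3. Verdict: this is Chu-Vandermonde (I2) (terminating 2F1 at x = 1 with n = 9, b = 1, c = 7/6). Exact value: -7/165.


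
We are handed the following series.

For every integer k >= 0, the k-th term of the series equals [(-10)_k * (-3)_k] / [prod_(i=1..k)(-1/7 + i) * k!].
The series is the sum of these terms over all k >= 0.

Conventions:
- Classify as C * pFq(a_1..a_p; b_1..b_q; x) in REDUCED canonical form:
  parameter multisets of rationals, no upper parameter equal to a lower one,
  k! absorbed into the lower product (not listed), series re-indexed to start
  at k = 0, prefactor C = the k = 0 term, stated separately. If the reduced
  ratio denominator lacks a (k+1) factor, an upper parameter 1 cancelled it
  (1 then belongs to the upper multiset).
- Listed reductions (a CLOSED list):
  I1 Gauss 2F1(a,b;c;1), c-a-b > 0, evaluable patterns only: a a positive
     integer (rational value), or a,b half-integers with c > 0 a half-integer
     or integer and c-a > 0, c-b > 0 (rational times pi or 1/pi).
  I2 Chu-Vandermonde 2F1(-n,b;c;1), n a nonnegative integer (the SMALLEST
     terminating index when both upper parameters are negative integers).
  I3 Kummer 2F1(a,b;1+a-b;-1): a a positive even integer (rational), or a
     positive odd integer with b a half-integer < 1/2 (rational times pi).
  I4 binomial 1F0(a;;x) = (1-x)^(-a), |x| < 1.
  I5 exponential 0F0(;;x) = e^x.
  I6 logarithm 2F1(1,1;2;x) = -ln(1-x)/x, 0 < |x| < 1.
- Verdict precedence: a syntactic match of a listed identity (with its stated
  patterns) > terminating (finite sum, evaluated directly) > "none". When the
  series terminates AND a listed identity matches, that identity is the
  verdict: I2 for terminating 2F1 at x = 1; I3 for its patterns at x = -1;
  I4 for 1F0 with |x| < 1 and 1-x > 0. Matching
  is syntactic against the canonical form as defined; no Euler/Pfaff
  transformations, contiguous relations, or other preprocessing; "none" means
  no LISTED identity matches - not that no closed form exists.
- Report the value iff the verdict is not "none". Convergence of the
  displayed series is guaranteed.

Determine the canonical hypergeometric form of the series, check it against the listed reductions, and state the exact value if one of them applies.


Key step: t_0 = 1 here, and the lower running product (C = 1, x = 1) is a rising factorial.
Adjacent-term ratio: r(k) = 1 * (k-10) (k-3) / [(k+6/7) (k+1)] - rational in k. x = 1; t_0 = 1; negate the roots.

With C = 1: the canonical form is 2F1(-10, -3; 6/7; 1). Verdict: Vandermonde's identity (I2) applies (terminating 2F1 at x = 1 with n = 3, b = -10, c = 6/7). Value: 4731/13.
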